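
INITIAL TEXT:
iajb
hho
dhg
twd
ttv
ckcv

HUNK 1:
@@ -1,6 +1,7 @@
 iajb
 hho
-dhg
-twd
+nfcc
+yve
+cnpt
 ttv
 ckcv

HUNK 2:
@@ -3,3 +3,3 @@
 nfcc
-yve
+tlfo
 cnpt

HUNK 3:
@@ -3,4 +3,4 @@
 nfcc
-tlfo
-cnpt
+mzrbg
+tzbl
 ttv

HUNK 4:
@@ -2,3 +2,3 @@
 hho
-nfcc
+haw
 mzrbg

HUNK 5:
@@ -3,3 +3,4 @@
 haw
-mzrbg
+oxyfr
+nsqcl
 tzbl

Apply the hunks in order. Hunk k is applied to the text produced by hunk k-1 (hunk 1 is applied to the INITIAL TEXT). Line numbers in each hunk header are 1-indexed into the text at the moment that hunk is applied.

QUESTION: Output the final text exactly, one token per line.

Answer: iajb
hho
haw
oxyfr
nsqcl
tzbl
ttv
ckcv

Derivation:
Hunk 1: at line 1 remove [dhg,twd] add [nfcc,yve,cnpt] -> 7 lines: iajb hho nfcc yve cnpt ttv ckcv
Hunk 2: at line 3 remove [yve] add [tlfo] -> 7 lines: iajb hho nfcc tlfo cnpt ttv ckcv
Hunk 3: at line 3 remove [tlfo,cnpt] add [mzrbg,tzbl] -> 7 lines: iajb hho nfcc mzrbg tzbl ttv ckcv
Hunk 4: at line 2 remove [nfcc] add [haw] -> 7 lines: iajb hho haw mzrbg tzbl ttv ckcv
Hunk 5: at line 3 remove [mzrbg] add [oxyfr,nsqcl] -> 8 lines: iajb hho haw oxyfr nsqcl tzbl ttv ckcv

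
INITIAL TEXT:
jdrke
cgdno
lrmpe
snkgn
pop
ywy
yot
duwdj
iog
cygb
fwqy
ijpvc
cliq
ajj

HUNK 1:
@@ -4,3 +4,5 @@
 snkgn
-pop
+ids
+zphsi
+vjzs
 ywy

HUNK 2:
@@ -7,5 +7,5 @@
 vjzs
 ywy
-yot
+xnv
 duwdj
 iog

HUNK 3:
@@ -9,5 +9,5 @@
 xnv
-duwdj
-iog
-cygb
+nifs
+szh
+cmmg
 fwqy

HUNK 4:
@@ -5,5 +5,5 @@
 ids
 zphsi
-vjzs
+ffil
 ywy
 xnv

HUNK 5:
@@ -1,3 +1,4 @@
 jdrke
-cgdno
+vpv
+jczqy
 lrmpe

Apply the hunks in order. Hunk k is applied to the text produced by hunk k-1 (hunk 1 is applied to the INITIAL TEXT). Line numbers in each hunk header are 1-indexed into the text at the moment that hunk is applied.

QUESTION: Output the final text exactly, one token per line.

Answer: jdrke
vpv
jczqy
lrmpe
snkgn
ids
zphsi
ffil
ywy
xnv
nifs
szh
cmmg
fwqy
ijpvc
cliq
ajj

Derivation:
Hunk 1: at line 4 remove [pop] add [ids,zphsi,vjzs] -> 16 lines: jdrke cgdno lrmpe snkgn ids zphsi vjzs ywy yot duwdj iog cygb fwqy ijpvc cliq ajj
Hunk 2: at line 7 remove [yot] add [xnv] -> 16 lines: jdrke cgdno lrmpe snkgn ids zphsi vjzs ywy xnv duwdj iog cygb fwqy ijpvc cliq ajj
Hunk 3: at line 9 remove [duwdj,iog,cygb] add [nifs,szh,cmmg] -> 16 lines: jdrke cgdno lrmpe snkgn ids zphsi vjzs ywy xnv nifs szh cmmg fwqy ijpvc cliq ajj
Hunk 4: at line 5 remove [vjzs] add [ffil] -> 16 lines: jdrke cgdno lrmpe snkgn ids zphsi ffil ywy xnv nifs szh cmmg fwqy ijpvc cliq ajj
Hunk 5: at line 1 remove [cgdno] add [vpv,jczqy] -> 17 lines: jdrke vpv jczqy lrmpe snkgn ids zphsi ffil ywy xnv nifs szh cmmg fwqy ijpvc cliq ajj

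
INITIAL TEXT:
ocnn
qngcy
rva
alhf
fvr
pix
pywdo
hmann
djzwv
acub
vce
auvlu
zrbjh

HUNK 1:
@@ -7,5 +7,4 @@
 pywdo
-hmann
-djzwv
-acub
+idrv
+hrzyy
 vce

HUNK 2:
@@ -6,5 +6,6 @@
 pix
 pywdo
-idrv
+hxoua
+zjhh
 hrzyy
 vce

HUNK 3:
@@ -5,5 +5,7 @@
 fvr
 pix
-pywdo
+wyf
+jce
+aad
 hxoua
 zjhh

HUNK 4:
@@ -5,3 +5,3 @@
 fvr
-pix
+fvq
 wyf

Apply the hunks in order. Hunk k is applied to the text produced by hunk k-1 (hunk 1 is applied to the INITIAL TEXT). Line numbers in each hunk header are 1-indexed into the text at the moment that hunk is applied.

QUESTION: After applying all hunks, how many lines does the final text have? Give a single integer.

Hunk 1: at line 7 remove [hmann,djzwv,acub] add [idrv,hrzyy] -> 12 lines: ocnn qngcy rva alhf fvr pix pywdo idrv hrzyy vce auvlu zrbjh
Hunk 2: at line 6 remove [idrv] add [hxoua,zjhh] -> 13 lines: ocnn qngcy rva alhf fvr pix pywdo hxoua zjhh hrzyy vce auvlu zrbjh
Hunk 3: at line 5 remove [pywdo] add [wyf,jce,aad] -> 15 lines: ocnn qngcy rva alhf fvr pix wyf jce aad hxoua zjhh hrzyy vce auvlu zrbjh
Hunk 4: at line 5 remove [pix] add [fvq] -> 15 lines: ocnn qngcy rva alhf fvr fvq wyf jce aad hxoua zjhh hrzyy vce auvlu zrbjh
Final line count: 15

Answer: 15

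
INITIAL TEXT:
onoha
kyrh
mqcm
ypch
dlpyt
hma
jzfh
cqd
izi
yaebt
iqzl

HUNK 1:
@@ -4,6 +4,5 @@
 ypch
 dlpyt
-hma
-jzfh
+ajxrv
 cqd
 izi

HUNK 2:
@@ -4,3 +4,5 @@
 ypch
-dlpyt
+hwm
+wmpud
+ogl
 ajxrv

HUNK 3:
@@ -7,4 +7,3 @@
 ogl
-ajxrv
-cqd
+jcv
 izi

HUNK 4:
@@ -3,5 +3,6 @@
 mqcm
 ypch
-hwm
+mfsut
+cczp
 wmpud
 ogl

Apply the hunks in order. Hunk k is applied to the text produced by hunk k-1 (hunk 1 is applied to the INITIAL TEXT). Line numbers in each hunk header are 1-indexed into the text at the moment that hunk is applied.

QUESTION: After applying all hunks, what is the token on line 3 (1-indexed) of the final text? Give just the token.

Hunk 1: at line 4 remove [hma,jzfh] add [ajxrv] -> 10 lines: onoha kyrh mqcm ypch dlpyt ajxrv cqd izi yaebt iqzl
Hunk 2: at line 4 remove [dlpyt] add [hwm,wmpud,ogl] -> 12 lines: onoha kyrh mqcm ypch hwm wmpud ogl ajxrv cqd izi yaebt iqzl
Hunk 3: at line 7 remove [ajxrv,cqd] add [jcv] -> 11 lines: onoha kyrh mqcm ypch hwm wmpud ogl jcv izi yaebt iqzl
Hunk 4: at line 3 remove [hwm] add [mfsut,cczp] -> 12 lines: onoha kyrh mqcm ypch mfsut cczp wmpud ogl jcv izi yaebt iqzl
Final line 3: mqcm

Answer: mqcm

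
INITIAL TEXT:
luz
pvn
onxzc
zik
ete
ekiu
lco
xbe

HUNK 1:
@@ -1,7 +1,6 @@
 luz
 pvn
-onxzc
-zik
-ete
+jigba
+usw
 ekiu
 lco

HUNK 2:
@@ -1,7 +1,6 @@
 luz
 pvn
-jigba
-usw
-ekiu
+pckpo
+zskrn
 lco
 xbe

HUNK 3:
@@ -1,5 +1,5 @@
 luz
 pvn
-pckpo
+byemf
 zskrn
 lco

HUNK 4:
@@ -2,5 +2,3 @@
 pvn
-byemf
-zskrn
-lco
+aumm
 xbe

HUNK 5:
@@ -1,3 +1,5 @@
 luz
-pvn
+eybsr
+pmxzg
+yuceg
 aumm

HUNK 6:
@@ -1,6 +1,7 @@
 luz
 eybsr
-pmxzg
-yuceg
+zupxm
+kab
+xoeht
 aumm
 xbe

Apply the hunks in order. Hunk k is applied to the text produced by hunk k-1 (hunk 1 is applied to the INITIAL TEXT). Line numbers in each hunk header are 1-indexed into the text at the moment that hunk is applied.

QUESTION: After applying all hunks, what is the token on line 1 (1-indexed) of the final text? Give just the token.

Hunk 1: at line 1 remove [onxzc,zik,ete] add [jigba,usw] -> 7 lines: luz pvn jigba usw ekiu lco xbe
Hunk 2: at line 1 remove [jigba,usw,ekiu] add [pckpo,zskrn] -> 6 lines: luz pvn pckpo zskrn lco xbe
Hunk 3: at line 1 remove [pckpo] add [byemf] -> 6 lines: luz pvn byemf zskrn lco xbe
Hunk 4: at line 2 remove [byemf,zskrn,lco] add [aumm] -> 4 lines: luz pvn aumm xbe
Hunk 5: at line 1 remove [pvn] add [eybsr,pmxzg,yuceg] -> 6 lines: luz eybsr pmxzg yuceg aumm xbe
Hunk 6: at line 1 remove [pmxzg,yuceg] add [zupxm,kab,xoeht] -> 7 lines: luz eybsr zupxm kab xoeht aumm xbe
Final line 1: luz

Answer: luz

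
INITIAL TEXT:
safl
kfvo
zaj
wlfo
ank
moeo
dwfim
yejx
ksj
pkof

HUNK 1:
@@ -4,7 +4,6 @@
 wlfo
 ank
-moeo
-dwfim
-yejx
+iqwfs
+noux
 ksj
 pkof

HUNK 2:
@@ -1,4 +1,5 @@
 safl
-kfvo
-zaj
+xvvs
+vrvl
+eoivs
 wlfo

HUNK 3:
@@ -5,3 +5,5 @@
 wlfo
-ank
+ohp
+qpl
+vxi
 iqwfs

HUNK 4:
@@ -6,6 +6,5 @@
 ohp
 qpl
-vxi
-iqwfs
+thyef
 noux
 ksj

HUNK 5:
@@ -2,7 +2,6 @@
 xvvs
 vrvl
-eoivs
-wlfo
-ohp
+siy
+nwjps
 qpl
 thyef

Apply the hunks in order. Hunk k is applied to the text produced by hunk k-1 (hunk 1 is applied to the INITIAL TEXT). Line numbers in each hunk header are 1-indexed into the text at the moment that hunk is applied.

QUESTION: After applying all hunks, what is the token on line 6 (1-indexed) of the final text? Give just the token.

Hunk 1: at line 4 remove [moeo,dwfim,yejx] add [iqwfs,noux] -> 9 lines: safl kfvo zaj wlfo ank iqwfs noux ksj pkof
Hunk 2: at line 1 remove [kfvo,zaj] add [xvvs,vrvl,eoivs] -> 10 lines: safl xvvs vrvl eoivs wlfo ank iqwfs noux ksj pkof
Hunk 3: at line 5 remove [ank] add [ohp,qpl,vxi] -> 12 lines: safl xvvs vrvl eoivs wlfo ohp qpl vxi iqwfs noux ksj pkof
Hunk 4: at line 6 remove [vxi,iqwfs] add [thyef] -> 11 lines: safl xvvs vrvl eoivs wlfo ohp qpl thyef noux ksj pkof
Hunk 5: at line 2 remove [eoivs,wlfo,ohp] add [siy,nwjps] -> 10 lines: safl xvvs vrvl siy nwjps qpl thyef noux ksj pkof
Final line 6: qpl

Answer: qpl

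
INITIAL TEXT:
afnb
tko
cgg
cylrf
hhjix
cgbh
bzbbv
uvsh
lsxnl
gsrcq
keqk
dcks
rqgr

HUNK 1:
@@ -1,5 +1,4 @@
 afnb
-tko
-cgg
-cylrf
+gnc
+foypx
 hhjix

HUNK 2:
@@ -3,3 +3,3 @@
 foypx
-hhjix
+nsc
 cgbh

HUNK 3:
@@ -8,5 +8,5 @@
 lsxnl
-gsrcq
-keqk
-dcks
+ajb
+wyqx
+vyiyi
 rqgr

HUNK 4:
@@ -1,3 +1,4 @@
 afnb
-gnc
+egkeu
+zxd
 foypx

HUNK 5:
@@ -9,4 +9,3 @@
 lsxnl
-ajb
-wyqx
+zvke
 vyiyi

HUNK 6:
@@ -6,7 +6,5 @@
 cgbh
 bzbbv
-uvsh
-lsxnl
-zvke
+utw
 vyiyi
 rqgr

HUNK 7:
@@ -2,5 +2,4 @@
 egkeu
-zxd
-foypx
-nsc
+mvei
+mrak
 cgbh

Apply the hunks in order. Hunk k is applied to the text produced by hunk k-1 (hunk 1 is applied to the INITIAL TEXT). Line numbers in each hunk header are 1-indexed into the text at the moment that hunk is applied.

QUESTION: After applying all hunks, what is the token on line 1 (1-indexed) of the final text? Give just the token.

Answer: afnb

Derivation:
Hunk 1: at line 1 remove [tko,cgg,cylrf] add [gnc,foypx] -> 12 lines: afnb gnc foypx hhjix cgbh bzbbv uvsh lsxnl gsrcq keqk dcks rqgr
Hunk 2: at line 3 remove [hhjix] add [nsc] -> 12 lines: afnb gnc foypx nsc cgbh bzbbv uvsh lsxnl gsrcq keqk dcks rqgr
Hunk 3: at line 8 remove [gsrcq,keqk,dcks] add [ajb,wyqx,vyiyi] -> 12 lines: afnb gnc foypx nsc cgbh bzbbv uvsh lsxnl ajb wyqx vyiyi rqgr
Hunk 4: at line 1 remove [gnc] add [egkeu,zxd] -> 13 lines: afnb egkeu zxd foypx nsc cgbh bzbbv uvsh lsxnl ajb wyqx vyiyi rqgr
Hunk 5: at line 9 remove [ajb,wyqx] add [zvke] -> 12 lines: afnb egkeu zxd foypx nsc cgbh bzbbv uvsh lsxnl zvke vyiyi rqgr
Hunk 6: at line 6 remove [uvsh,lsxnl,zvke] add [utw] -> 10 lines: afnb egkeu zxd foypx nsc cgbh bzbbv utw vyiyi rqgr
Hunk 7: at line 2 remove [zxd,foypx,nsc] add [mvei,mrak] -> 9 lines: afnb egkeu mvei mrak cgbh bzbbv utw vyiyi rqgr
Final line 1: afnb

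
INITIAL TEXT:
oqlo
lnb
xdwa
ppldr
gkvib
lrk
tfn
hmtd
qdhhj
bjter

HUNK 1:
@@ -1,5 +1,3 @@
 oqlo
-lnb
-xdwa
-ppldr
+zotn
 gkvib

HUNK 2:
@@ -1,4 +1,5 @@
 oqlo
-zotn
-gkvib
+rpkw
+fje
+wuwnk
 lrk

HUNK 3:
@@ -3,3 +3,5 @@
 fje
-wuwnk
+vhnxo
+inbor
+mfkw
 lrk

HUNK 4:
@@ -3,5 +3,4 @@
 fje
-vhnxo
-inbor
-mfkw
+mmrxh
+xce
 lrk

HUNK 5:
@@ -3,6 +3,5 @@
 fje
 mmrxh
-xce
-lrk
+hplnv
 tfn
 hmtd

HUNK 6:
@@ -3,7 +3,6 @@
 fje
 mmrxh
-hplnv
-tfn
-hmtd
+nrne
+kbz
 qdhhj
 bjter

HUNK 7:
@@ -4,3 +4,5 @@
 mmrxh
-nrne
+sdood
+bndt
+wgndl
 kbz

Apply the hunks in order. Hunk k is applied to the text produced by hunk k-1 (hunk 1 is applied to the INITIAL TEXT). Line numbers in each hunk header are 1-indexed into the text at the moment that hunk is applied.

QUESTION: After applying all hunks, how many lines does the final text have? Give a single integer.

Answer: 10

Derivation:
Hunk 1: at line 1 remove [lnb,xdwa,ppldr] add [zotn] -> 8 lines: oqlo zotn gkvib lrk tfn hmtd qdhhj bjter
Hunk 2: at line 1 remove [zotn,gkvib] add [rpkw,fje,wuwnk] -> 9 lines: oqlo rpkw fje wuwnk lrk tfn hmtd qdhhj bjter
Hunk 3: at line 3 remove [wuwnk] add [vhnxo,inbor,mfkw] -> 11 lines: oqlo rpkw fje vhnxo inbor mfkw lrk tfn hmtd qdhhj bjter
Hunk 4: at line 3 remove [vhnxo,inbor,mfkw] add [mmrxh,xce] -> 10 lines: oqlo rpkw fje mmrxh xce lrk tfn hmtd qdhhj bjter
Hunk 5: at line 3 remove [xce,lrk] add [hplnv] -> 9 lines: oqlo rpkw fje mmrxh hplnv tfn hmtd qdhhj bjter
Hunk 6: at line 3 remove [hplnv,tfn,hmtd] add [nrne,kbz] -> 8 lines: oqlo rpkw fje mmrxh nrne kbz qdhhj bjter
Hunk 7: at line 4 remove [nrne] add [sdood,bndt,wgndl] -> 10 lines: oqlo rpkw fje mmrxh sdood bndt wgndl kbz qdhhj bjter
Final line count: 10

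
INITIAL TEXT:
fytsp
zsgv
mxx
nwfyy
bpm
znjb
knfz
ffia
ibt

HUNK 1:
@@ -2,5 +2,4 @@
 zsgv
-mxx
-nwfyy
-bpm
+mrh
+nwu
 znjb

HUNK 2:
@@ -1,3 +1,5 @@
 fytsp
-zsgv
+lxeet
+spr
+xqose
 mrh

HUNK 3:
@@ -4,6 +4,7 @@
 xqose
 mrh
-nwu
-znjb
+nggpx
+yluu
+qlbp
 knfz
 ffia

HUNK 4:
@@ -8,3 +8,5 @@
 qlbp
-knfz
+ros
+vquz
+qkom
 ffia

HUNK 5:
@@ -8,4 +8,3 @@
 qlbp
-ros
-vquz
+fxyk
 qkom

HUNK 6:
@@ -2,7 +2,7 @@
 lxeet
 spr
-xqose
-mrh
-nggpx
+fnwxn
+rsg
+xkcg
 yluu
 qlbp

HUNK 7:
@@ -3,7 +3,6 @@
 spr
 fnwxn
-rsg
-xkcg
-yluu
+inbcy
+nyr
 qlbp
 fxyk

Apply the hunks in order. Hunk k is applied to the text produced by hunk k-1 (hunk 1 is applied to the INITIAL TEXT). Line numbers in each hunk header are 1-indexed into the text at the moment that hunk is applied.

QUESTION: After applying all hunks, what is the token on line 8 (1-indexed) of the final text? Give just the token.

Hunk 1: at line 2 remove [mxx,nwfyy,bpm] add [mrh,nwu] -> 8 lines: fytsp zsgv mrh nwu znjb knfz ffia ibt
Hunk 2: at line 1 remove [zsgv] add [lxeet,spr,xqose] -> 10 lines: fytsp lxeet spr xqose mrh nwu znjb knfz ffia ibt
Hunk 3: at line 4 remove [nwu,znjb] add [nggpx,yluu,qlbp] -> 11 lines: fytsp lxeet spr xqose mrh nggpx yluu qlbp knfz ffia ibt
Hunk 4: at line 8 remove [knfz] add [ros,vquz,qkom] -> 13 lines: fytsp lxeet spr xqose mrh nggpx yluu qlbp ros vquz qkom ffia ibt
Hunk 5: at line 8 remove [ros,vquz] add [fxyk] -> 12 lines: fytsp lxeet spr xqose mrh nggpx yluu qlbp fxyk qkom ffia ibt
Hunk 6: at line 2 remove [xqose,mrh,nggpx] add [fnwxn,rsg,xkcg] -> 12 lines: fytsp lxeet spr fnwxn rsg xkcg yluu qlbp fxyk qkom ffia ibt
Hunk 7: at line 3 remove [rsg,xkcg,yluu] add [inbcy,nyr] -> 11 lines: fytsp lxeet spr fnwxn inbcy nyr qlbp fxyk qkom ffia ibt
Final line 8: fxyk

Answer: fxyk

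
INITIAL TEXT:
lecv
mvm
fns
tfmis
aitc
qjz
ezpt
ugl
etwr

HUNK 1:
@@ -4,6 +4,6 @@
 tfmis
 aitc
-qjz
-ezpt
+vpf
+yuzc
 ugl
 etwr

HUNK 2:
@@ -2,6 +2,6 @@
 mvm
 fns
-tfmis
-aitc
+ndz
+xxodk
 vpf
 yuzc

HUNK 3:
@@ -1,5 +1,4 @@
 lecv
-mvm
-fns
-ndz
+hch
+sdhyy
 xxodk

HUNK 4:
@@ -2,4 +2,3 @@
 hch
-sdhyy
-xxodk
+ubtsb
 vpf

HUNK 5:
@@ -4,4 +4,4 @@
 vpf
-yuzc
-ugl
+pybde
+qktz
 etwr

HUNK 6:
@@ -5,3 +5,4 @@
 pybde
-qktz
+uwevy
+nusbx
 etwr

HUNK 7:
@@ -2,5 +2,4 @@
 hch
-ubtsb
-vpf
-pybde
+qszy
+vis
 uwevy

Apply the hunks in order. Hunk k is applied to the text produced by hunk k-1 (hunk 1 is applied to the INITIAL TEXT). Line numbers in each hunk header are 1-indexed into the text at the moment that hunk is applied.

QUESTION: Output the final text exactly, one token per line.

Hunk 1: at line 4 remove [qjz,ezpt] add [vpf,yuzc] -> 9 lines: lecv mvm fns tfmis aitc vpf yuzc ugl etwr
Hunk 2: at line 2 remove [tfmis,aitc] add [ndz,xxodk] -> 9 lines: lecv mvm fns ndz xxodk vpf yuzc ugl etwr
Hunk 3: at line 1 remove [mvm,fns,ndz] add [hch,sdhyy] -> 8 lines: lecv hch sdhyy xxodk vpf yuzc ugl etwr
Hunk 4: at line 2 remove [sdhyy,xxodk] add [ubtsb] -> 7 lines: lecv hch ubtsb vpf yuzc ugl etwr
Hunk 5: at line 4 remove [yuzc,ugl] add [pybde,qktz] -> 7 lines: lecv hch ubtsb vpf pybde qktz etwr
Hunk 6: at line 5 remove [qktz] add [uwevy,nusbx] -> 8 lines: lecv hch ubtsb vpf pybde uwevy nusbx etwr
Hunk 7: at line 2 remove [ubtsb,vpf,pybde] add [qszy,vis] -> 7 lines: lecv hch qszy vis uwevy nusbx etwr

Answer: lecv
hch
qszy
vis
uwevy
nusbx
etwr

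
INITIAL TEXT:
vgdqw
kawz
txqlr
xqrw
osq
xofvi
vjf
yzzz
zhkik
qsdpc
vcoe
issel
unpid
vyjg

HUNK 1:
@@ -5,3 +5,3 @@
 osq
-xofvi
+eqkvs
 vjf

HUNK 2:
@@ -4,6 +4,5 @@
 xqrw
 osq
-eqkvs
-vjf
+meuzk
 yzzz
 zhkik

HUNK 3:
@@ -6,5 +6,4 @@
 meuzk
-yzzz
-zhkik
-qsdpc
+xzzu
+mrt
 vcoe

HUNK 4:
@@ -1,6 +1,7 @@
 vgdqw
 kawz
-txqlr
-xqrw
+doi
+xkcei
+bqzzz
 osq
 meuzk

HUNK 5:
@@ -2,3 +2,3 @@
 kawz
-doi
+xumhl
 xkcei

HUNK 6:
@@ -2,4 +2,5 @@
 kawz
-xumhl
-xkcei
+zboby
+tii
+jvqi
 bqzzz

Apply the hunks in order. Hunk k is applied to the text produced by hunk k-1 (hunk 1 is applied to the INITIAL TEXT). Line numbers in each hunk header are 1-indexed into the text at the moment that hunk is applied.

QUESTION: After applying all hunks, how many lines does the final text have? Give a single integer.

Hunk 1: at line 5 remove [xofvi] add [eqkvs] -> 14 lines: vgdqw kawz txqlr xqrw osq eqkvs vjf yzzz zhkik qsdpc vcoe issel unpid vyjg
Hunk 2: at line 4 remove [eqkvs,vjf] add [meuzk] -> 13 lines: vgdqw kawz txqlr xqrw osq meuzk yzzz zhkik qsdpc vcoe issel unpid vyjg
Hunk 3: at line 6 remove [yzzz,zhkik,qsdpc] add [xzzu,mrt] -> 12 lines: vgdqw kawz txqlr xqrw osq meuzk xzzu mrt vcoe issel unpid vyjg
Hunk 4: at line 1 remove [txqlr,xqrw] add [doi,xkcei,bqzzz] -> 13 lines: vgdqw kawz doi xkcei bqzzz osq meuzk xzzu mrt vcoe issel unpid vyjg
Hunk 5: at line 2 remove [doi] add [xumhl] -> 13 lines: vgdqw kawz xumhl xkcei bqzzz osq meuzk xzzu mrt vcoe issel unpid vyjg
Hunk 6: at line 2 remove [xumhl,xkcei] add [zboby,tii,jvqi] -> 14 lines: vgdqw kawz zboby tii jvqi bqzzz osq meuzk xzzu mrt vcoe issel unpid vyjg
Final line count: 14

Answer: 14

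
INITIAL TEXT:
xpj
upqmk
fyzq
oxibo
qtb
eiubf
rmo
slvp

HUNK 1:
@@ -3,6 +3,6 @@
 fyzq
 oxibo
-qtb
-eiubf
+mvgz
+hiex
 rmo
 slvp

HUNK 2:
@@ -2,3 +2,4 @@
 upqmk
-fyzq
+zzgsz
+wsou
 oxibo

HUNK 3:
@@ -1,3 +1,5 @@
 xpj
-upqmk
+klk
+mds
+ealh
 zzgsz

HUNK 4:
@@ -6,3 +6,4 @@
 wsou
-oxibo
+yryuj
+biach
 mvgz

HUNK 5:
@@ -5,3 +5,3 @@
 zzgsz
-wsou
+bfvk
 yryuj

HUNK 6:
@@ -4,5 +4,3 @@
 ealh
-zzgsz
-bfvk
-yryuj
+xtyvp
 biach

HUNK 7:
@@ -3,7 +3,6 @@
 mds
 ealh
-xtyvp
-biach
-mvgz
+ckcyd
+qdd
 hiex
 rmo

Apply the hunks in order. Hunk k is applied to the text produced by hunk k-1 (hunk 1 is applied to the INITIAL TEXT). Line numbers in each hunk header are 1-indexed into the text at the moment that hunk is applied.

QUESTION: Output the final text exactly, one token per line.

Answer: xpj
klk
mds
ealh
ckcyd
qdd
hiex
rmo
slvp

Derivation:
Hunk 1: at line 3 remove [qtb,eiubf] add [mvgz,hiex] -> 8 lines: xpj upqmk fyzq oxibo mvgz hiex rmo slvp
Hunk 2: at line 2 remove [fyzq] add [zzgsz,wsou] -> 9 lines: xpj upqmk zzgsz wsou oxibo mvgz hiex rmo slvp
Hunk 3: at line 1 remove [upqmk] add [klk,mds,ealh] -> 11 lines: xpj klk mds ealh zzgsz wsou oxibo mvgz hiex rmo slvp
Hunk 4: at line 6 remove [oxibo] add [yryuj,biach] -> 12 lines: xpj klk mds ealh zzgsz wsou yryuj biach mvgz hiex rmo slvp
Hunk 5: at line 5 remove [wsou] add [bfvk] -> 12 lines: xpj klk mds ealh zzgsz bfvk yryuj biach mvgz hiex rmo slvp
Hunk 6: at line 4 remove [zzgsz,bfvk,yryuj] add [xtyvp] -> 10 lines: xpj klk mds ealh xtyvp biach mvgz hiex rmo slvp
Hunk 7: at line 3 remove [xtyvp,biach,mvgz] add [ckcyd,qdd] -> 9 lines: xpj klk mds ealh ckcyd qdd hiex rmo slvp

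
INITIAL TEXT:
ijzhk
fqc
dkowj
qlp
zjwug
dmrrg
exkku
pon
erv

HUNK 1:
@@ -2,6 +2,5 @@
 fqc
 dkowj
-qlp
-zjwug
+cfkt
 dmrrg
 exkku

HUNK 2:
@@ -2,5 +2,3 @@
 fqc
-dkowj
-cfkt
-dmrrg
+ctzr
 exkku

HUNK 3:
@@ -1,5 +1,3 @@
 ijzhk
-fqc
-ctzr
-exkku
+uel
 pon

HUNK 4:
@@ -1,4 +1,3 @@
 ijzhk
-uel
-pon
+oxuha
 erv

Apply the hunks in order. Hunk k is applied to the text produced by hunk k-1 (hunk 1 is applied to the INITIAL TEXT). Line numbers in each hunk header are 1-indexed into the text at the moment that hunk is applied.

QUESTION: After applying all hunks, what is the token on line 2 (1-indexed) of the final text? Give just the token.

Hunk 1: at line 2 remove [qlp,zjwug] add [cfkt] -> 8 lines: ijzhk fqc dkowj cfkt dmrrg exkku pon erv
Hunk 2: at line 2 remove [dkowj,cfkt,dmrrg] add [ctzr] -> 6 lines: ijzhk fqc ctzr exkku pon erv
Hunk 3: at line 1 remove [fqc,ctzr,exkku] add [uel] -> 4 lines: ijzhk uel pon erv
Hunk 4: at line 1 remove [uel,pon] add [oxuha] -> 3 lines: ijzhk oxuha erv
Final line 2: oxuha

Answer: oxuha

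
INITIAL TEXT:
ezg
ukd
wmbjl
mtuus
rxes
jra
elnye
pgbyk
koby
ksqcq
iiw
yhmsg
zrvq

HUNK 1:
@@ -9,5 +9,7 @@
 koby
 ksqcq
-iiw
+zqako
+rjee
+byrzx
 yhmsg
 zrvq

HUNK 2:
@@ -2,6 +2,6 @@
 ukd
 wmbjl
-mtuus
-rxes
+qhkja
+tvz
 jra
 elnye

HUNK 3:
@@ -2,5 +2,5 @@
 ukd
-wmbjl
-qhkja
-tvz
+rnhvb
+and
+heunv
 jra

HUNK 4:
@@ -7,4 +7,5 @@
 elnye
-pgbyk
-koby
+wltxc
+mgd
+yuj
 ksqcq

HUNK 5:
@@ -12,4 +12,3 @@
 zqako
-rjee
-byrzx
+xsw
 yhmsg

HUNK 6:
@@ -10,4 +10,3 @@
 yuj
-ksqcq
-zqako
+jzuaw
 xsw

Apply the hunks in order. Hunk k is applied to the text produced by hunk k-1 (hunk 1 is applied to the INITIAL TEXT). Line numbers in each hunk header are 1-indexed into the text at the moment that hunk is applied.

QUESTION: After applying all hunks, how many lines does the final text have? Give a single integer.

Hunk 1: at line 9 remove [iiw] add [zqako,rjee,byrzx] -> 15 lines: ezg ukd wmbjl mtuus rxes jra elnye pgbyk koby ksqcq zqako rjee byrzx yhmsg zrvq
Hunk 2: at line 2 remove [mtuus,rxes] add [qhkja,tvz] -> 15 lines: ezg ukd wmbjl qhkja tvz jra elnye pgbyk koby ksqcq zqako rjee byrzx yhmsg zrvq
Hunk 3: at line 2 remove [wmbjl,qhkja,tvz] add [rnhvb,and,heunv] -> 15 lines: ezg ukd rnhvb and heunv jra elnye pgbyk koby ksqcq zqako rjee byrzx yhmsg zrvq
Hunk 4: at line 7 remove [pgbyk,koby] add [wltxc,mgd,yuj] -> 16 lines: ezg ukd rnhvb and heunv jra elnye wltxc mgd yuj ksqcq zqako rjee byrzx yhmsg zrvq
Hunk 5: at line 12 remove [rjee,byrzx] add [xsw] -> 15 lines: ezg ukd rnhvb and heunv jra elnye wltxc mgd yuj ksqcq zqako xsw yhmsg zrvq
Hunk 6: at line 10 remove [ksqcq,zqako] add [jzuaw] -> 14 lines: ezg ukd rnhvb and heunv jra elnye wltxc mgd yuj jzuaw xsw yhmsg zrvq
Final line count: 14

Answer: 14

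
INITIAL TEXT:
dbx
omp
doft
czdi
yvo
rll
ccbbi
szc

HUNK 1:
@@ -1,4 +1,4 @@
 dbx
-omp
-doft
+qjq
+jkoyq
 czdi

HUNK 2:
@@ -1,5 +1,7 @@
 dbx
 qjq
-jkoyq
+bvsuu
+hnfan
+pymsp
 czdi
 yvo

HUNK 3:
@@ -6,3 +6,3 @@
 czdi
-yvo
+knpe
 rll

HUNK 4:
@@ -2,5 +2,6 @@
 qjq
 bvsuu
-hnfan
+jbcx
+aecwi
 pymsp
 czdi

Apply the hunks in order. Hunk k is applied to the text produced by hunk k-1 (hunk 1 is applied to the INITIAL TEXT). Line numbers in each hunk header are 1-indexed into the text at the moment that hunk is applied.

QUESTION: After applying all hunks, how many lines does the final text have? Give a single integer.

Hunk 1: at line 1 remove [omp,doft] add [qjq,jkoyq] -> 8 lines: dbx qjq jkoyq czdi yvo rll ccbbi szc
Hunk 2: at line 1 remove [jkoyq] add [bvsuu,hnfan,pymsp] -> 10 lines: dbx qjq bvsuu hnfan pymsp czdi yvo rll ccbbi szc
Hunk 3: at line 6 remove [yvo] add [knpe] -> 10 lines: dbx qjq bvsuu hnfan pymsp czdi knpe rll ccbbi szc
Hunk 4: at line 2 remove [hnfan] add [jbcx,aecwi] -> 11 lines: dbx qjq bvsuu jbcx aecwi pymsp czdi knpe rll ccbbi szc
Final line count: 11

Answer: 11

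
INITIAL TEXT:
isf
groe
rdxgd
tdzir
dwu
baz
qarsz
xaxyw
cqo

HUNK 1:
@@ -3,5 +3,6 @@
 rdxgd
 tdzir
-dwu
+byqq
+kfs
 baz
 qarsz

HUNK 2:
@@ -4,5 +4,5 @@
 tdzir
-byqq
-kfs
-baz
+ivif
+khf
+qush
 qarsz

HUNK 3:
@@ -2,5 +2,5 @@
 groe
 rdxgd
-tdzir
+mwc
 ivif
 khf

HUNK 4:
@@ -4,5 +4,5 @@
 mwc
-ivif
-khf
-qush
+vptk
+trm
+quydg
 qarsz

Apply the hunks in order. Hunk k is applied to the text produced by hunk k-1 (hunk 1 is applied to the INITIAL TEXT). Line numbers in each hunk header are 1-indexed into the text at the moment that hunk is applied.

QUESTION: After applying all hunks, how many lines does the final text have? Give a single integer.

Answer: 10

Derivation:
Hunk 1: at line 3 remove [dwu] add [byqq,kfs] -> 10 lines: isf groe rdxgd tdzir byqq kfs baz qarsz xaxyw cqo
Hunk 2: at line 4 remove [byqq,kfs,baz] add [ivif,khf,qush] -> 10 lines: isf groe rdxgd tdzir ivif khf qush qarsz xaxyw cqo
Hunk 3: at line 2 remove [tdzir] add [mwc] -> 10 lines: isf groe rdxgd mwc ivif khf qush qarsz xaxyw cqo
Hunk 4: at line 4 remove [ivif,khf,qush] add [vptk,trm,quydg] -> 10 lines: isf groe rdxgd mwc vptk trm quydg qarsz xaxyw cqo
Final line count: 10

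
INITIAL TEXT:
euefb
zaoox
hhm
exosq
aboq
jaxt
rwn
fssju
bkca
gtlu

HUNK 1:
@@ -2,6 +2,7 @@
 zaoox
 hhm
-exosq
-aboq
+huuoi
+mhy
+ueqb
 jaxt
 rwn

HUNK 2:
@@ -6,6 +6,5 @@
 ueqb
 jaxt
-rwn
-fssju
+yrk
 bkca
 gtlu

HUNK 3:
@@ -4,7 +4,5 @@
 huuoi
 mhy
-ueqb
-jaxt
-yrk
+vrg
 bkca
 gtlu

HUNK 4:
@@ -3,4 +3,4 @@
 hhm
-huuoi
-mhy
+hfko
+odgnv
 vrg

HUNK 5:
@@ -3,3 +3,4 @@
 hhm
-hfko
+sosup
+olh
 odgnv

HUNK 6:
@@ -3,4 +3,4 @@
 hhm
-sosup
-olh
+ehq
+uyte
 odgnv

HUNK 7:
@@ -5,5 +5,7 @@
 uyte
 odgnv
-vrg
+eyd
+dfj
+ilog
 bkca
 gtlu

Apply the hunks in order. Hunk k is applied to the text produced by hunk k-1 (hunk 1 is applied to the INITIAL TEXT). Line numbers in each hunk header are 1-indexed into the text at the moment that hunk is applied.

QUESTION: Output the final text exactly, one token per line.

Answer: euefb
zaoox
hhm
ehq
uyte
odgnv
eyd
dfj
ilog
bkca
gtlu

Derivation:
Hunk 1: at line 2 remove [exosq,aboq] add [huuoi,mhy,ueqb] -> 11 lines: euefb zaoox hhm huuoi mhy ueqb jaxt rwn fssju bkca gtlu
Hunk 2: at line 6 remove [rwn,fssju] add [yrk] -> 10 lines: euefb zaoox hhm huuoi mhy ueqb jaxt yrk bkca gtlu
Hunk 3: at line 4 remove [ueqb,jaxt,yrk] add [vrg] -> 8 lines: euefb zaoox hhm huuoi mhy vrg bkca gtlu
Hunk 4: at line 3 remove [huuoi,mhy] add [hfko,odgnv] -> 8 lines: euefb zaoox hhm hfko odgnv vrg bkca gtlu
Hunk 5: at line 3 remove [hfko] add [sosup,olh] -> 9 lines: euefb zaoox hhm sosup olh odgnv vrg bkca gtlu
Hunk 6: at line 3 remove [sosup,olh] add [ehq,uyte] -> 9 lines: euefb zaoox hhm ehq uyte odgnv vrg bkca gtlu
Hunk 7: at line 5 remove [vrg] add [eyd,dfj,ilog] -> 11 lines: euefb zaoox hhm ehq uyte odgnv eyd dfj ilog bkca gtlu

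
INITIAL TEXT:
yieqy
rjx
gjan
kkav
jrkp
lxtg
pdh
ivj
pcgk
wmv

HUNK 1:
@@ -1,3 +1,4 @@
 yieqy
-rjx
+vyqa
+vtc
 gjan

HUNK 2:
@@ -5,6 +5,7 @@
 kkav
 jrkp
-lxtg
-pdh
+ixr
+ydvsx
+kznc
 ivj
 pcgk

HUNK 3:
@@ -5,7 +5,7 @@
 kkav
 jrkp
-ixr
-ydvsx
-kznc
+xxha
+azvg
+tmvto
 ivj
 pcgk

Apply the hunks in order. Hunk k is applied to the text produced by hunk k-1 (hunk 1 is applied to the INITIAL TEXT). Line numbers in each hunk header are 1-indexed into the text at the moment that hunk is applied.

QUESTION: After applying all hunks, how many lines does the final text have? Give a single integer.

Answer: 12

Derivation:
Hunk 1: at line 1 remove [rjx] add [vyqa,vtc] -> 11 lines: yieqy vyqa vtc gjan kkav jrkp lxtg pdh ivj pcgk wmv
Hunk 2: at line 5 remove [lxtg,pdh] add [ixr,ydvsx,kznc] -> 12 lines: yieqy vyqa vtc gjan kkav jrkp ixr ydvsx kznc ivj pcgk wmv
Hunk 3: at line 5 remove [ixr,ydvsx,kznc] add [xxha,azvg,tmvto] -> 12 lines: yieqy vyqa vtc gjan kkav jrkp xxha azvg tmvto ivj pcgk wmv
Final line count: 12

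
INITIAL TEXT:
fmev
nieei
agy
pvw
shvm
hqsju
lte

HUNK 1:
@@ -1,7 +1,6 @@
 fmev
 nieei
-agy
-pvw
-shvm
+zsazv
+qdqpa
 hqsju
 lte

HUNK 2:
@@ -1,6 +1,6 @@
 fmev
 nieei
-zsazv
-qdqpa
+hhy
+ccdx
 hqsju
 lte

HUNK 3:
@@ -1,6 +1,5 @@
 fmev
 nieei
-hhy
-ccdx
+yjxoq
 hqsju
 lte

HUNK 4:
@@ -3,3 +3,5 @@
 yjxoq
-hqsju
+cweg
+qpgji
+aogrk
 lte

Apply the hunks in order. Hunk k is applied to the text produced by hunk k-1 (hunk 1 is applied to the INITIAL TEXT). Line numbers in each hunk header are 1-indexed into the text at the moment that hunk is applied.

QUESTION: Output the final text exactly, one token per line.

Answer: fmev
nieei
yjxoq
cweg
qpgji
aogrk
lte

Derivation:
Hunk 1: at line 1 remove [agy,pvw,shvm] add [zsazv,qdqpa] -> 6 lines: fmev nieei zsazv qdqpa hqsju lte
Hunk 2: at line 1 remove [zsazv,qdqpa] add [hhy,ccdx] -> 6 lines: fmev nieei hhy ccdx hqsju lte
Hunk 3: at line 1 remove [hhy,ccdx] add [yjxoq] -> 5 lines: fmev nieei yjxoq hqsju lte
Hunk 4: at line 3 remove [hqsju] add [cweg,qpgji,aogrk] -> 7 lines: fmev nieei yjxoq cweg qpgji aogrk lte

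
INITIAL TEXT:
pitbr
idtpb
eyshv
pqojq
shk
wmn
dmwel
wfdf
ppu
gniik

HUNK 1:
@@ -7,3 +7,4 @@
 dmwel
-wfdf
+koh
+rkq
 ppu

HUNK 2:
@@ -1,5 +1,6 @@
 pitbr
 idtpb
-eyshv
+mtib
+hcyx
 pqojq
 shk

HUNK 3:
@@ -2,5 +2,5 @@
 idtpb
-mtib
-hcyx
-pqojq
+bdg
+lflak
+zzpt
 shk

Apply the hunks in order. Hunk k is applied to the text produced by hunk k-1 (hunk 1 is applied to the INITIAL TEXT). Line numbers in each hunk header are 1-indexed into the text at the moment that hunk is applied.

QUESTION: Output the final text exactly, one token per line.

Hunk 1: at line 7 remove [wfdf] add [koh,rkq] -> 11 lines: pitbr idtpb eyshv pqojq shk wmn dmwel koh rkq ppu gniik
Hunk 2: at line 1 remove [eyshv] add [mtib,hcyx] -> 12 lines: pitbr idtpb mtib hcyx pqojq shk wmn dmwel koh rkq ppu gniik
Hunk 3: at line 2 remove [mtib,hcyx,pqojq] add [bdg,lflak,zzpt] -> 12 lines: pitbr idtpb bdg lflak zzpt shk wmn dmwel koh rkq ppu gniik

Answer: pitbr
idtpb
bdg
lflak
zzpt
shk
wmn
dmwel
koh
rkq
ppu
gniik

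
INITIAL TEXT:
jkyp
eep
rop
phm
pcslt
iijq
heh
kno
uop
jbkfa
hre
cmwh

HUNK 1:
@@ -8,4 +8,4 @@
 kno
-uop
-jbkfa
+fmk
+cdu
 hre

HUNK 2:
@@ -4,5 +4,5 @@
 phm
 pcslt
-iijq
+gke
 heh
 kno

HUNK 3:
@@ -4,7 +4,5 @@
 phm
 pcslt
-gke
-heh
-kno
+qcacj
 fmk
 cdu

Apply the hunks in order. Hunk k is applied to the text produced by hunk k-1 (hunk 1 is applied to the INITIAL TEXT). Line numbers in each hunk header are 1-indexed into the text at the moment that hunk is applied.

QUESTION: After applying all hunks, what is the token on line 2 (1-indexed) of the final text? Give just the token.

Hunk 1: at line 8 remove [uop,jbkfa] add [fmk,cdu] -> 12 lines: jkyp eep rop phm pcslt iijq heh kno fmk cdu hre cmwh
Hunk 2: at line 4 remove [iijq] add [gke] -> 12 lines: jkyp eep rop phm pcslt gke heh kno fmk cdu hre cmwh
Hunk 3: at line 4 remove [gke,heh,kno] add [qcacj] -> 10 lines: jkyp eep rop phm pcslt qcacj fmk cdu hre cmwh
Final line 2: eep

Answer: eep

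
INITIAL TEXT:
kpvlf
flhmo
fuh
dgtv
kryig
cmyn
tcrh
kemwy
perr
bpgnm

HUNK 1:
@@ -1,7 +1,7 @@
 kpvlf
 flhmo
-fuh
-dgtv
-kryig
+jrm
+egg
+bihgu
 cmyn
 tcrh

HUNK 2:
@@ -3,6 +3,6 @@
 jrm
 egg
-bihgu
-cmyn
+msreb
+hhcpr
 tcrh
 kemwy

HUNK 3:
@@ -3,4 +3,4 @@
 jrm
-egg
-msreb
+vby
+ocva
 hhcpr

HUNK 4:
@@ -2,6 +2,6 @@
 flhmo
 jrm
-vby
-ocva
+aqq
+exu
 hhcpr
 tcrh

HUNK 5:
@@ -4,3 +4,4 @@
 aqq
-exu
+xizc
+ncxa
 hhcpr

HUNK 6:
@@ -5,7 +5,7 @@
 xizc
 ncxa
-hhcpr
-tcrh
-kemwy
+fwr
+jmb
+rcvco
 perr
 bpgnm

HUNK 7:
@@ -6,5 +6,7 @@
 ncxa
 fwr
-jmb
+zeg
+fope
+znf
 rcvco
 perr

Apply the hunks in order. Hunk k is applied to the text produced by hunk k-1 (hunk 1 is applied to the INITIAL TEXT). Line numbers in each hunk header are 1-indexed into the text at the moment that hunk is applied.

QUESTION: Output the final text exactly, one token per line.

Hunk 1: at line 1 remove [fuh,dgtv,kryig] add [jrm,egg,bihgu] -> 10 lines: kpvlf flhmo jrm egg bihgu cmyn tcrh kemwy perr bpgnm
Hunk 2: at line 3 remove [bihgu,cmyn] add [msreb,hhcpr] -> 10 lines: kpvlf flhmo jrm egg msreb hhcpr tcrh kemwy perr bpgnm
Hunk 3: at line 3 remove [egg,msreb] add [vby,ocva] -> 10 lines: kpvlf flhmo jrm vby ocva hhcpr tcrh kemwy perr bpgnm
Hunk 4: at line 2 remove [vby,ocva] add [aqq,exu] -> 10 lines: kpvlf flhmo jrm aqq exu hhcpr tcrh kemwy perr bpgnm
Hunk 5: at line 4 remove [exu] add [xizc,ncxa] -> 11 lines: kpvlf flhmo jrm aqq xizc ncxa hhcpr tcrh kemwy perr bpgnm
Hunk 6: at line 5 remove [hhcpr,tcrh,kemwy] add [fwr,jmb,rcvco] -> 11 lines: kpvlf flhmo jrm aqq xizc ncxa fwr jmb rcvco perr bpgnm
Hunk 7: at line 6 remove [jmb] add [zeg,fope,znf] -> 13 lines: kpvlf flhmo jrm aqq xizc ncxa fwr zeg fope znf rcvco perr bpgnm

Answer: kpvlf
flhmo
jrm
aqq
xizc
ncxa
fwr
zeg
fope
znf
rcvco
perr
bpgnm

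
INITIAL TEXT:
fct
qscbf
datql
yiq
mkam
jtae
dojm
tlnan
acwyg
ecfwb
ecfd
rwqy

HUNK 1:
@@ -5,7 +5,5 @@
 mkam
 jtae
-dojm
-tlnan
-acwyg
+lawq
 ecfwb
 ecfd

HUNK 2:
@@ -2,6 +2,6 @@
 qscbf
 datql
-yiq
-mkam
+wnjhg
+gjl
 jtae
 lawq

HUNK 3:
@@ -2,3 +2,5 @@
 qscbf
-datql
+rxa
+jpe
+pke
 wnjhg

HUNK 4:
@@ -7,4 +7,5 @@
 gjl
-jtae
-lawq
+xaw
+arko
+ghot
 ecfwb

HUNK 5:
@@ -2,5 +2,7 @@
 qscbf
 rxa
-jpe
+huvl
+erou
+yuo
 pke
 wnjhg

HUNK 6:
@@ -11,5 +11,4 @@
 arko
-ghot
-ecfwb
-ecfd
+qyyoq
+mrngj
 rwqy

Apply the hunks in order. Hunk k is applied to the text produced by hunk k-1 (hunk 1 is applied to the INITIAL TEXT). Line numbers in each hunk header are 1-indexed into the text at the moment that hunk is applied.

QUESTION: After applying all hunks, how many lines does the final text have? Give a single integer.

Hunk 1: at line 5 remove [dojm,tlnan,acwyg] add [lawq] -> 10 lines: fct qscbf datql yiq mkam jtae lawq ecfwb ecfd rwqy
Hunk 2: at line 2 remove [yiq,mkam] add [wnjhg,gjl] -> 10 lines: fct qscbf datql wnjhg gjl jtae lawq ecfwb ecfd rwqy
Hunk 3: at line 2 remove [datql] add [rxa,jpe,pke] -> 12 lines: fct qscbf rxa jpe pke wnjhg gjl jtae lawq ecfwb ecfd rwqy
Hunk 4: at line 7 remove [jtae,lawq] add [xaw,arko,ghot] -> 13 lines: fct qscbf rxa jpe pke wnjhg gjl xaw arko ghot ecfwb ecfd rwqy
Hunk 5: at line 2 remove [jpe] add [huvl,erou,yuo] -> 15 lines: fct qscbf rxa huvl erou yuo pke wnjhg gjl xaw arko ghot ecfwb ecfd rwqy
Hunk 6: at line 11 remove [ghot,ecfwb,ecfd] add [qyyoq,mrngj] -> 14 lines: fct qscbf rxa huvl erou yuo pke wnjhg gjl xaw arko qyyoq mrngj rwqy
Final line count: 14

Answer: 14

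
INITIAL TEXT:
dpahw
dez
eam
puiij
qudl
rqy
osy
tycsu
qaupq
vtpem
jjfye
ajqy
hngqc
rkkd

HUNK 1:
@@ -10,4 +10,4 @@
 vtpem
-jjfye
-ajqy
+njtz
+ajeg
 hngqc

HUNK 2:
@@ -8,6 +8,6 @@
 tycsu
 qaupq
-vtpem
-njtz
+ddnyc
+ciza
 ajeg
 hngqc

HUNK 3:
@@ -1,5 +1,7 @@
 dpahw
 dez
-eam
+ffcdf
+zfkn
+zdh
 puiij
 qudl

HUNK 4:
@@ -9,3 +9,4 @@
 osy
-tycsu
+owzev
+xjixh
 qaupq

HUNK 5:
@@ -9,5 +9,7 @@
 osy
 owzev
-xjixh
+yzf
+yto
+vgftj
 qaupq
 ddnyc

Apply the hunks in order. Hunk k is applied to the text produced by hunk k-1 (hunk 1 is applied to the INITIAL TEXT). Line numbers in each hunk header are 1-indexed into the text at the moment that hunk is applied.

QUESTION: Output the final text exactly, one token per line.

Answer: dpahw
dez
ffcdf
zfkn
zdh
puiij
qudl
rqy
osy
owzev
yzf
yto
vgftj
qaupq
ddnyc
ciza
ajeg
hngqc
rkkd

Derivation:
Hunk 1: at line 10 remove [jjfye,ajqy] add [njtz,ajeg] -> 14 lines: dpahw dez eam puiij qudl rqy osy tycsu qaupq vtpem njtz ajeg hngqc rkkd
Hunk 2: at line 8 remove [vtpem,njtz] add [ddnyc,ciza] -> 14 lines: dpahw dez eam puiij qudl rqy osy tycsu qaupq ddnyc ciza ajeg hngqc rkkd
Hunk 3: at line 1 remove [eam] add [ffcdf,zfkn,zdh] -> 16 lines: dpahw dez ffcdf zfkn zdh puiij qudl rqy osy tycsu qaupq ddnyc ciza ajeg hngqc rkkd
Hunk 4: at line 9 remove [tycsu] add [owzev,xjixh] -> 17 lines: dpahw dez ffcdf zfkn zdh puiij qudl rqy osy owzev xjixh qaupq ddnyc ciza ajeg hngqc rkkd
Hunk 5: at line 9 remove [xjixh] add [yzf,yto,vgftj] -> 19 lines: dpahw dez ffcdf zfkn zdh puiij qudl rqy osy owzev yzf yto vgftj qaupq ddnyc ciza ajeg hngqc rkkd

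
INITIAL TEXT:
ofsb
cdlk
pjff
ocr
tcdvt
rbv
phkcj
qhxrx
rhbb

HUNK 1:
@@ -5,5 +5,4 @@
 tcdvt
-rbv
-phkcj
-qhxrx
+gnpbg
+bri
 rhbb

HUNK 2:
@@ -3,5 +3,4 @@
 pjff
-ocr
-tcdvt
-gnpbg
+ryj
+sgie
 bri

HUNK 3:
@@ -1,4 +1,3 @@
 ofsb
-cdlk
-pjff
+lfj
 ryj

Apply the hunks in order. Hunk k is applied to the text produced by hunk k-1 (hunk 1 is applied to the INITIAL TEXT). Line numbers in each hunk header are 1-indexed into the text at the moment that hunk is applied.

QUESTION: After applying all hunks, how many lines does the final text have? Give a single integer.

Answer: 6

Derivation:
Hunk 1: at line 5 remove [rbv,phkcj,qhxrx] add [gnpbg,bri] -> 8 lines: ofsb cdlk pjff ocr tcdvt gnpbg bri rhbb
Hunk 2: at line 3 remove [ocr,tcdvt,gnpbg] add [ryj,sgie] -> 7 lines: ofsb cdlk pjff ryj sgie bri rhbb
Hunk 3: at line 1 remove [cdlk,pjff] add [lfj] -> 6 lines: ofsb lfj ryj sgie bri rhbb
Final line count: 6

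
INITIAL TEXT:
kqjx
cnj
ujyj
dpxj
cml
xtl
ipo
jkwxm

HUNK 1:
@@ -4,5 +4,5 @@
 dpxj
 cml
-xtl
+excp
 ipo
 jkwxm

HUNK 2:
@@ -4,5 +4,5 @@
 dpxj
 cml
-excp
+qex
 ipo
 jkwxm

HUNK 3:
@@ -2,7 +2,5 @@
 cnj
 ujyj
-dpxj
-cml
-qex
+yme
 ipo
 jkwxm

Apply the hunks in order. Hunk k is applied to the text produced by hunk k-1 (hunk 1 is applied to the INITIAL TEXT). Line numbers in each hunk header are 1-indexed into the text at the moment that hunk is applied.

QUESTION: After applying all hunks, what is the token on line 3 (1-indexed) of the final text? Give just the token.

Hunk 1: at line 4 remove [xtl] add [excp] -> 8 lines: kqjx cnj ujyj dpxj cml excp ipo jkwxm
Hunk 2: at line 4 remove [excp] add [qex] -> 8 lines: kqjx cnj ujyj dpxj cml qex ipo jkwxm
Hunk 3: at line 2 remove [dpxj,cml,qex] add [yme] -> 6 lines: kqjx cnj ujyj yme ipo jkwxm
Final line 3: ujyj

Answer: ujyj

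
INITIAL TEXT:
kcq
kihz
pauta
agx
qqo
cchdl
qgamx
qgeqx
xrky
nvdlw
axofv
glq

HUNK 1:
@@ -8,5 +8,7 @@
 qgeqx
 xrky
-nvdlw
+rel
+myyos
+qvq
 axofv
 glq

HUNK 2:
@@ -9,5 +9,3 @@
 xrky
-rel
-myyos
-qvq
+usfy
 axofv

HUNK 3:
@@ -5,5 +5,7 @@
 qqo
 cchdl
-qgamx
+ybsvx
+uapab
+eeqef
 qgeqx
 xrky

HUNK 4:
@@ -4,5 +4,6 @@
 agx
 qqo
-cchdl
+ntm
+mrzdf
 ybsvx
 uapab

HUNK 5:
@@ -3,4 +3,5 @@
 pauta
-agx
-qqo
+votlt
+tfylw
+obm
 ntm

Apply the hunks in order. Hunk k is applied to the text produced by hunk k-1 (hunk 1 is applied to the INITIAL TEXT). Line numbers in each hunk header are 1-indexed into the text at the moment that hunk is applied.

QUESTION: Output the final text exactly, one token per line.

Hunk 1: at line 8 remove [nvdlw] add [rel,myyos,qvq] -> 14 lines: kcq kihz pauta agx qqo cchdl qgamx qgeqx xrky rel myyos qvq axofv glq
Hunk 2: at line 9 remove [rel,myyos,qvq] add [usfy] -> 12 lines: kcq kihz pauta agx qqo cchdl qgamx qgeqx xrky usfy axofv glq
Hunk 3: at line 5 remove [qgamx] add [ybsvx,uapab,eeqef] -> 14 lines: kcq kihz pauta agx qqo cchdl ybsvx uapab eeqef qgeqx xrky usfy axofv glq
Hunk 4: at line 4 remove [cchdl] add [ntm,mrzdf] -> 15 lines: kcq kihz pauta agx qqo ntm mrzdf ybsvx uapab eeqef qgeqx xrky usfy axofv glq
Hunk 5: at line 3 remove [agx,qqo] add [votlt,tfylw,obm] -> 16 lines: kcq kihz pauta votlt tfylw obm ntm mrzdf ybsvx uapab eeqef qgeqx xrky usfy axofv glq

Answer: kcq
kihz
pauta
votlt
tfylw
obm
ntm
mrzdf
ybsvx
uapab
eeqef
qgeqx
xrky
usfy
axofv
glq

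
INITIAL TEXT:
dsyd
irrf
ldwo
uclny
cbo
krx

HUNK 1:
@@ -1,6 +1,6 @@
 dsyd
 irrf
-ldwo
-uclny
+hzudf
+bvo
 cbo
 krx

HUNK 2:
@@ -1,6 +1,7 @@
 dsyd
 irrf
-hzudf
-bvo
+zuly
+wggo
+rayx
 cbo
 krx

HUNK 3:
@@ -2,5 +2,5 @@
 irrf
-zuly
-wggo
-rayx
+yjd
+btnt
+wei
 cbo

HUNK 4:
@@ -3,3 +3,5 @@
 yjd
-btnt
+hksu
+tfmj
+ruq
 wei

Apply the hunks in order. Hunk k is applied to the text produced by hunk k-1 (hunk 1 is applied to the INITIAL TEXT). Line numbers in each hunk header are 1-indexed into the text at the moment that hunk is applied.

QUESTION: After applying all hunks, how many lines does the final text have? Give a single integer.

Hunk 1: at line 1 remove [ldwo,uclny] add [hzudf,bvo] -> 6 lines: dsyd irrf hzudf bvo cbo krx
Hunk 2: at line 1 remove [hzudf,bvo] add [zuly,wggo,rayx] -> 7 lines: dsyd irrf zuly wggo rayx cbo krx
Hunk 3: at line 2 remove [zuly,wggo,rayx] add [yjd,btnt,wei] -> 7 lines: dsyd irrf yjd btnt wei cbo krx
Hunk 4: at line 3 remove [btnt] add [hksu,tfmj,ruq] -> 9 lines: dsyd irrf yjd hksu tfmj ruq wei cbo krx
Final line count: 9

Answer: 9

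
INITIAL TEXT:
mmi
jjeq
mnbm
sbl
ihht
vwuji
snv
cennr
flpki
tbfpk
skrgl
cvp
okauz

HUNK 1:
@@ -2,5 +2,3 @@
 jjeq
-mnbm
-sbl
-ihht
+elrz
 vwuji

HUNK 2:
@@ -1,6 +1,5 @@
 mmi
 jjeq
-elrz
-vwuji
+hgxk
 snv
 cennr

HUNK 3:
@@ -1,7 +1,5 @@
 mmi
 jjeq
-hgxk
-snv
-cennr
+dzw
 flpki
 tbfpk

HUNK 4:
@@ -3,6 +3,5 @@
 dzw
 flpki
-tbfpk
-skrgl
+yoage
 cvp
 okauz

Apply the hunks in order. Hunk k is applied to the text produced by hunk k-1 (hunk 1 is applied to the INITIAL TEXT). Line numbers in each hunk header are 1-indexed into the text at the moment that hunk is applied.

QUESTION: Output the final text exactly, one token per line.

Answer: mmi
jjeq
dzw
flpki
yoage
cvp
okauz

Derivation:
Hunk 1: at line 2 remove [mnbm,sbl,ihht] add [elrz] -> 11 lines: mmi jjeq elrz vwuji snv cennr flpki tbfpk skrgl cvp okauz
Hunk 2: at line 1 remove [elrz,vwuji] add [hgxk] -> 10 lines: mmi jjeq hgxk snv cennr flpki tbfpk skrgl cvp okauz
Hunk 3: at line 1 remove [hgxk,snv,cennr] add [dzw] -> 8 lines: mmi jjeq dzw flpki tbfpk skrgl cvp okauz
Hunk 4: at line 3 remove [tbfpk,skrgl] add [yoage] -> 7 lines: mmi jjeq dzw flpki yoage cvp okauz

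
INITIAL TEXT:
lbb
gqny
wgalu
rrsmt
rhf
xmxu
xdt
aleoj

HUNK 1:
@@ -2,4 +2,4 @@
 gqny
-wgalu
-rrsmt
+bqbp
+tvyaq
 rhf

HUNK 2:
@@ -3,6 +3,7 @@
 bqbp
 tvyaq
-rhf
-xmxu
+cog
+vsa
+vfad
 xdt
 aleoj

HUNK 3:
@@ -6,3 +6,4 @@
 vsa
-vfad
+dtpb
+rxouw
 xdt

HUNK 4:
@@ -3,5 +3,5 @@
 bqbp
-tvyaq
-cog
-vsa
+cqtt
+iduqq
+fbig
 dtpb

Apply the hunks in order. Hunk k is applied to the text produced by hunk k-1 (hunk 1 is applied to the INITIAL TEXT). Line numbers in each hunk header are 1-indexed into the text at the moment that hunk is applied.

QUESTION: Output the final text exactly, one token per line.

Answer: lbb
gqny
bqbp
cqtt
iduqq
fbig
dtpb
rxouw
xdt
aleoj

Derivation:
Hunk 1: at line 2 remove [wgalu,rrsmt] add [bqbp,tvyaq] -> 8 lines: lbb gqny bqbp tvyaq rhf xmxu xdt aleoj
Hunk 2: at line 3 remove [rhf,xmxu] add [cog,vsa,vfad] -> 9 lines: lbb gqny bqbp tvyaq cog vsa vfad xdt aleoj
Hunk 3: at line 6 remove [vfad] add [dtpb,rxouw] -> 10 lines: lbb gqny bqbp tvyaq cog vsa dtpb rxouw xdt aleoj
Hunk 4: at line 3 remove [tvyaq,cog,vsa] add [cqtt,iduqq,fbig] -> 10 lines: lbb gqny bqbp cqtt iduqq fbig dtpb rxouw xdt aleoj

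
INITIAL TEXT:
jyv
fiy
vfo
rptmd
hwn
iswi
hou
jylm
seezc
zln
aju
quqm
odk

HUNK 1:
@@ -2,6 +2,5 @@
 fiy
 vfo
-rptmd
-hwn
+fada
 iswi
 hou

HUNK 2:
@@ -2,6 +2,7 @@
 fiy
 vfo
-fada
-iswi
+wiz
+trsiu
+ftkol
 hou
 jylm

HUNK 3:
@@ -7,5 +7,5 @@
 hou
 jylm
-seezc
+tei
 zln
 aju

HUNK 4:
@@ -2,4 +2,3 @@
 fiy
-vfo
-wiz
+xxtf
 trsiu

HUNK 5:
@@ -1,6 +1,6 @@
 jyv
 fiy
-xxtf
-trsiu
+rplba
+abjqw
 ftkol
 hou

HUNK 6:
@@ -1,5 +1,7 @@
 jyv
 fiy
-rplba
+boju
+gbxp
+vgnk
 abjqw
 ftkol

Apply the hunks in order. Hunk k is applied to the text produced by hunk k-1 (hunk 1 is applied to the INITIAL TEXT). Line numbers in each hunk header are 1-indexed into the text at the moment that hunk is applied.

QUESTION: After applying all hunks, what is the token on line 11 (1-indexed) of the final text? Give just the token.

Hunk 1: at line 2 remove [rptmd,hwn] add [fada] -> 12 lines: jyv fiy vfo fada iswi hou jylm seezc zln aju quqm odk
Hunk 2: at line 2 remove [fada,iswi] add [wiz,trsiu,ftkol] -> 13 lines: jyv fiy vfo wiz trsiu ftkol hou jylm seezc zln aju quqm odk
Hunk 3: at line 7 remove [seezc] add [tei] -> 13 lines: jyv fiy vfo wiz trsiu ftkol hou jylm tei zln aju quqm odk
Hunk 4: at line 2 remove [vfo,wiz] add [xxtf] -> 12 lines: jyv fiy xxtf trsiu ftkol hou jylm tei zln aju quqm odk
Hunk 5: at line 1 remove [xxtf,trsiu] add [rplba,abjqw] -> 12 lines: jyv fiy rplba abjqw ftkol hou jylm tei zln aju quqm odk
Hunk 6: at line 1 remove [rplba] add [boju,gbxp,vgnk] -> 14 lines: jyv fiy boju gbxp vgnk abjqw ftkol hou jylm tei zln aju quqm odk
Final line 11: zln

Answer: zln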